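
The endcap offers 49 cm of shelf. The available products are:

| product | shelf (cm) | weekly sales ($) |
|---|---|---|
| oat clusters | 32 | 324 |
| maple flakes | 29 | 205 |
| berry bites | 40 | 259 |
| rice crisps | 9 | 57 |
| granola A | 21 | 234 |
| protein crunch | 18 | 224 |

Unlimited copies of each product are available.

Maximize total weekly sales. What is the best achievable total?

515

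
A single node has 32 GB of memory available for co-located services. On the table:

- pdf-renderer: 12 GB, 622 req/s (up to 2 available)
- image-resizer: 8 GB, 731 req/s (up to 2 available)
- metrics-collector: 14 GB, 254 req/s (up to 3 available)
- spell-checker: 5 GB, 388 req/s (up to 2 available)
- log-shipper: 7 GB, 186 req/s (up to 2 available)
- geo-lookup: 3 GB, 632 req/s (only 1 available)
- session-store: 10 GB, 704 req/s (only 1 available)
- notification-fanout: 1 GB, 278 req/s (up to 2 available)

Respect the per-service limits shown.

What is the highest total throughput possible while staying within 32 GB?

3426

Ranking by ratio (throughput/GB): notification-fanout 278.00, geo-lookup 210.67, image-resizer 91.38, spell-checker 77.60.
2×image-resizer + 2×spell-checker + geo-lookup + 2×notification-fanout uses 31 of the 32 GB and totals 3426.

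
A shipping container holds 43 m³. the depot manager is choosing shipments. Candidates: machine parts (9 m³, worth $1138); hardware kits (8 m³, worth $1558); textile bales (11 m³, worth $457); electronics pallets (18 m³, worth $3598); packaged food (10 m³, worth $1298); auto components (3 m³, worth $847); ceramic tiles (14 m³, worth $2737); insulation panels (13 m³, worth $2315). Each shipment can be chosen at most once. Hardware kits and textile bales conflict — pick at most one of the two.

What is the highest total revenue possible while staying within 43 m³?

8740

Best packing: hardware kits + electronics pallets + auto components + ceramic tiles — 43 m³, 8740 total.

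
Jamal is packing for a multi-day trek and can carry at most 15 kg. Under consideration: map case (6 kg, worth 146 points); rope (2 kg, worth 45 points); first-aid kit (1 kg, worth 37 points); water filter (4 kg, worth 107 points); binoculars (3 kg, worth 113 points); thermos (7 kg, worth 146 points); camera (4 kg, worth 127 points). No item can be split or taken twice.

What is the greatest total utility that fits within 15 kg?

Density check — binoculars 37.67, first-aid kit 37.00, camera 31.75 are the best per kg.
Greedy by ratio would take rope + first-aid kit + water filter + binoculars + camera: 14 kg used, total 429.
Dropping first-aid kit and water filter frees 5 kg; slotting in map case (6 kg) lifts the total to 431 at 15 kg.

431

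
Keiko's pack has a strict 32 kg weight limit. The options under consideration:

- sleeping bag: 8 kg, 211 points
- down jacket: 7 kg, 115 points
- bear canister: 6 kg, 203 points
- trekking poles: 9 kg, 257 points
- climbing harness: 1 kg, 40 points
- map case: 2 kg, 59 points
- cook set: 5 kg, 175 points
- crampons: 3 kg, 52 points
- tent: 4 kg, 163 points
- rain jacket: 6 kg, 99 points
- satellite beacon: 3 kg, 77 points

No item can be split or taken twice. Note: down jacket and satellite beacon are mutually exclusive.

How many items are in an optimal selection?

5

Best achievable utility is 1009.
One optimal bundle: sleeping bag + bear canister + trekking poles + cook set + tent (32 kg).
Any selection reaching 1009 contains exactly 5 items.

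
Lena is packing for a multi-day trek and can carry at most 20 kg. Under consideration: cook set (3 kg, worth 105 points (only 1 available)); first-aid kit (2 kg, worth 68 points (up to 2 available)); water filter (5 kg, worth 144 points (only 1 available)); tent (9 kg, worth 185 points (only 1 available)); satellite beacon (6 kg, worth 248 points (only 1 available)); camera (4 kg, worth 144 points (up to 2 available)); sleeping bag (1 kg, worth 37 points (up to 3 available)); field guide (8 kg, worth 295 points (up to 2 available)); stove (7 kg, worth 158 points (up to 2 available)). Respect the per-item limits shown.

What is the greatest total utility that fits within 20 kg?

761

Greedy by ratio would take cook set + satellite beacon + 3×sleeping bag + field guide: 20 kg used, total 759.
Replace cook set and sleeping bag with camera: the trade gains 2 net, giving 761 at 20 kg.
Every other selection either busts 20 kg or exceeds an availability limit or fails to beat 761.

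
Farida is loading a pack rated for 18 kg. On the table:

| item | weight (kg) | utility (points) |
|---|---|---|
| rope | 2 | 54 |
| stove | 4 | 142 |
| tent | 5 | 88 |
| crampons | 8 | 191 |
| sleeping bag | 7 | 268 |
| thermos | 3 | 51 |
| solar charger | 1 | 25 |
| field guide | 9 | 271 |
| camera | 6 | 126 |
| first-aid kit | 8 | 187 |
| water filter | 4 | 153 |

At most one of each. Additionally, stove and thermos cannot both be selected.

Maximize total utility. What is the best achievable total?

Best packing: rope + stove + sleeping bag + solar charger + water filter — 18 kg, 642 total.
Next best is rope + stove + sleeping bag + water filter at 617 (17 kg) — short by 25.

642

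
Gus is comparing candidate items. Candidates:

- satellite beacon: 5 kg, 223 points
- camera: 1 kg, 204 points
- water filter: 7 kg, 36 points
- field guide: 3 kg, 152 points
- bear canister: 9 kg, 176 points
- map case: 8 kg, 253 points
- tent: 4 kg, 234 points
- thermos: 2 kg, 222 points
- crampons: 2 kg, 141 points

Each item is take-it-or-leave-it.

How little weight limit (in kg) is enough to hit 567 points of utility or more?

Need the lightest bundle worth ≥ 567.
Taking camera + thermos + crampons gives 567 (≥ 567) for 5 kg.
No combination under 5 kg hits 567.

5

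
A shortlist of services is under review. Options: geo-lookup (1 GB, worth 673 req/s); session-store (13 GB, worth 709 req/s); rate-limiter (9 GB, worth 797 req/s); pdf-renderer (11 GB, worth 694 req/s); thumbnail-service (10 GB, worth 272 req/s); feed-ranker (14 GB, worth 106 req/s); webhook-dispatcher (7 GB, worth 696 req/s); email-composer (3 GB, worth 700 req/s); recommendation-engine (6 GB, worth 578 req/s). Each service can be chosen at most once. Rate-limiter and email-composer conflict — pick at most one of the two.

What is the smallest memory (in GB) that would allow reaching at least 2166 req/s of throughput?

Minimise GB subject to total throughput ≥ 2166.
geo-lookup + rate-limiter + webhook-dispatcher: 2166 throughput at 17 GB.
No combination under 17 GB hits 2166.

17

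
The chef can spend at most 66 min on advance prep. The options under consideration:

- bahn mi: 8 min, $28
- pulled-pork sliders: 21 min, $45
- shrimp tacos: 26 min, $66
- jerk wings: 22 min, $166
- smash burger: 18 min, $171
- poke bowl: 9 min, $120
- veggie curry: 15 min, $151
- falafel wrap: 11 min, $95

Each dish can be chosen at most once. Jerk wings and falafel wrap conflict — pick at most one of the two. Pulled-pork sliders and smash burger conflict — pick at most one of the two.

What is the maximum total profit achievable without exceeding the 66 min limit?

608

Greedy by ratio would take bahn mi + smash burger + poke bowl + veggie curry + falafel wrap: 61 min used, total 565.
Replace bahn mi and falafel wrap with jerk wings: the trade gains 43 net, giving 608 at 64 min.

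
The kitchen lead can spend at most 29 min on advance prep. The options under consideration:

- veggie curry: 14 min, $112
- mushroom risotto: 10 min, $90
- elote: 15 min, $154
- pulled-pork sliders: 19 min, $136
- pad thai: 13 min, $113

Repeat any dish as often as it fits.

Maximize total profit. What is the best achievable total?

Density check — elote 10.27, mushroom risotto 9.00, pad thai 8.69 are the best per min.
Filling by ratio: mushroom risotto + elote for 244, with 4 min left unused.
Dropping mushroom risotto frees 10 min; slotting in pad thai (13 min) lifts the total to 267 at 28 min.
The spare 1 min is too small for any remaining dish, and no exchange beats 267.

267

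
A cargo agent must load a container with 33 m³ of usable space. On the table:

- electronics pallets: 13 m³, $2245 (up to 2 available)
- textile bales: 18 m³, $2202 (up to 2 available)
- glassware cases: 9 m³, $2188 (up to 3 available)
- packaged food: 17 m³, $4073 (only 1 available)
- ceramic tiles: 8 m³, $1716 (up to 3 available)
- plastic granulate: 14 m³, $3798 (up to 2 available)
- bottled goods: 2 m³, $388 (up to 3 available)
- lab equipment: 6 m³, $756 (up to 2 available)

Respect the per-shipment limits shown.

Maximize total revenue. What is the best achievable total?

8372

Taking 2×plastic granulate + 2×bottled goods: 32 m³ used, 8372 in revenue.
Every other selection either busts 33 m³ or exceeds an availability limit or fails to beat 8372.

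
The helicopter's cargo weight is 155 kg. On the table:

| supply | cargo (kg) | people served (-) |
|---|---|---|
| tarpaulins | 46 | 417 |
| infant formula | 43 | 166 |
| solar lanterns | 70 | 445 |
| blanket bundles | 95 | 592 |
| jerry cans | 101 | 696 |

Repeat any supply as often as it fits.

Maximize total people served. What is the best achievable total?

Ranking by ratio (people served/kg): tarpaulins 9.07, jerry cans 6.89, solar lanterns 6.36, blanket bundles 6.23.
Taking 3×tarpaulins: 138 kg used, 1251 in people served.
That's the maximum — no swap from here does better than 1251.

1251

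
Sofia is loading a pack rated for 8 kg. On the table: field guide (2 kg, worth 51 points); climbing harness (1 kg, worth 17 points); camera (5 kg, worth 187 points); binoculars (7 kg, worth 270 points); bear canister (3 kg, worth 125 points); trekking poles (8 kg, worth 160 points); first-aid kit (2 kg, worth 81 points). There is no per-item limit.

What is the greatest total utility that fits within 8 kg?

Density check — bear canister 41.67, first-aid kit 40.50, binoculars 38.57 are the best per kg.
Best packing: 2×bear canister + first-aid kit — 8 kg, 331 total.
Every other selection either busts 8 kg or fails to beat 331.

331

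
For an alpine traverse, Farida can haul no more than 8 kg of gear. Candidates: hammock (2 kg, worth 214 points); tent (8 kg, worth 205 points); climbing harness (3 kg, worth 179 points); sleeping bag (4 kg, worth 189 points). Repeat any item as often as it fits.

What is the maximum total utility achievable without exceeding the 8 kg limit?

856

4×hammock uses 8 of the 8 kg and totals 856.
No other feasible combination exceeds 856.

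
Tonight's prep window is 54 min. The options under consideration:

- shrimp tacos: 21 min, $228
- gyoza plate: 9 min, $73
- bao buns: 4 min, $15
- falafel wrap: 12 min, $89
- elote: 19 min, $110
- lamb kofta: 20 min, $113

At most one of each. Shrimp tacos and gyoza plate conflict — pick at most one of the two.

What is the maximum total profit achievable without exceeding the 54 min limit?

430

Taking shrimp tacos + falafel wrap + lamb kofta: 53 min used, 430 in profit.
An exhaustive check of the 64 subsets confirms 430.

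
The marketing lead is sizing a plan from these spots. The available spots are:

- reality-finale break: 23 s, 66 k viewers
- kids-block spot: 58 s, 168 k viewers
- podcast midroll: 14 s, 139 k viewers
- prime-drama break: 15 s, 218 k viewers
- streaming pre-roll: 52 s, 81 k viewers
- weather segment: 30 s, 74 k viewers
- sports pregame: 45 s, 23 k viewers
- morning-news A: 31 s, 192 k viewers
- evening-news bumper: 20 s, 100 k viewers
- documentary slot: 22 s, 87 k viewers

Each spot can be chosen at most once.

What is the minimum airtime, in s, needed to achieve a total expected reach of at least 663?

Minimise s subject to total expected reach ≥ 663.
Taking podcast midroll + prime-drama break + morning-news A + evening-news bumper + documentary slot gives 736 (≥ 663) for 102 s.
Any bundle with less than 102 s falls short of 663.

102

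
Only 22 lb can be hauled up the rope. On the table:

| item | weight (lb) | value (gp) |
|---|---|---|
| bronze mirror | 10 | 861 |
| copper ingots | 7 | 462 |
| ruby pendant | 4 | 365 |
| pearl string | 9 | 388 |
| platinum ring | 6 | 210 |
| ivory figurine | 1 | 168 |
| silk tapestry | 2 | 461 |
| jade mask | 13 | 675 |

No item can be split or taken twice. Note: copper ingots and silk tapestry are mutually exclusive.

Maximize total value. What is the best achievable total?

1897

Filling by ratio: bronze mirror + ruby pendant + ivory figurine + silk tapestry for 1855, with 5 lb left unused.
Dropping ivory figurine frees 1 lb; slotting in platinum ring (6 lb) lifts the total to 1897 at 22 lb.
No other feasible combination exceeds 1897.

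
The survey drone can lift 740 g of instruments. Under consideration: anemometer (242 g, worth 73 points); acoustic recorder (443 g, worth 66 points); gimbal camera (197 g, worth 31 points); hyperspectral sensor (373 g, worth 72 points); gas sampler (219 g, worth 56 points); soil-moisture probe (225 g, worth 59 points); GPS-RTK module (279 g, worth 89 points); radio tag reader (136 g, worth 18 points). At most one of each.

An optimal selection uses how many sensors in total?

3

Optimal total is 218.
anemometer + gas sampler + GPS-RTK module hits 218 at 740 g.
Every optimal selection uses 3 sensors.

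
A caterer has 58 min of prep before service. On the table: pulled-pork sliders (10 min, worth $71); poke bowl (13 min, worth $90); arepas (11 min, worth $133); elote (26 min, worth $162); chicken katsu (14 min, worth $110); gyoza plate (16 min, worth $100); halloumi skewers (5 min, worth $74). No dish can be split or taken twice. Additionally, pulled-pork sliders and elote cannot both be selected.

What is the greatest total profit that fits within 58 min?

488

A density-first pass picks pulled-pork sliders + poke bowl + arepas + chicken katsu + halloumi skewers — 478 at 53 min.
The 13 min tied up in poke bowl is better spent on gyoza plate — total rises to 488 (56 min).
Nothing else feasible within 58 min beats 488.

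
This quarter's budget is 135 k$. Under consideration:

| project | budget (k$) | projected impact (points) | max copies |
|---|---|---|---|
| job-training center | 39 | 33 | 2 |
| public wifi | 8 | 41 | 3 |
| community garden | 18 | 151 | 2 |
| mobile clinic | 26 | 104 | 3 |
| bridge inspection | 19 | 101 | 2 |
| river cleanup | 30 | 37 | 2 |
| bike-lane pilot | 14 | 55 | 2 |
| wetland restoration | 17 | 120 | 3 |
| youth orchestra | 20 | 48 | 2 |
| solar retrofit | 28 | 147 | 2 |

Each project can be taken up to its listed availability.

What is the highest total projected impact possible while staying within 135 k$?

Filling by ratio: public wifi + 2×community garden + 2×bridge inspection + 3×wetland restoration for 905, with 2 k$ left unused.
Replace public wifi and bridge inspection with solar retrofit: the trade gains 5 net, giving 910 at 134 k$.
Nothing else within 135 k$ beats 910.

910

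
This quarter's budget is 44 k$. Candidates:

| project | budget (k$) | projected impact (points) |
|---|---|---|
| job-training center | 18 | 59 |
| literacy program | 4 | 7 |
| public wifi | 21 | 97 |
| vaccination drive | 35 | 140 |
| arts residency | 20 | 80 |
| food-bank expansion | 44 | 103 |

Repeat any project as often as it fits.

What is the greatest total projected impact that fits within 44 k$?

By projected impact per k$: public wifi 4.62, vaccination drive 4.00, arts residency 4.00, job-training center 3.28 lead.
Taking 2×public wifi: 42 k$ used, 194 in projected impact.

194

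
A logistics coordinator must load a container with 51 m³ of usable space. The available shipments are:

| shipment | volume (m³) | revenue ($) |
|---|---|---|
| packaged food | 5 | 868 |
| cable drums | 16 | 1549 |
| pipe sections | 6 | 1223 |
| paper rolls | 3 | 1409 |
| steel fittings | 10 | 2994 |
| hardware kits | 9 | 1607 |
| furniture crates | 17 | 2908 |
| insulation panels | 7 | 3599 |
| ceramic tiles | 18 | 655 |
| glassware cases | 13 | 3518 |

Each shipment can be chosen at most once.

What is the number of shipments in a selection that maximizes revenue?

5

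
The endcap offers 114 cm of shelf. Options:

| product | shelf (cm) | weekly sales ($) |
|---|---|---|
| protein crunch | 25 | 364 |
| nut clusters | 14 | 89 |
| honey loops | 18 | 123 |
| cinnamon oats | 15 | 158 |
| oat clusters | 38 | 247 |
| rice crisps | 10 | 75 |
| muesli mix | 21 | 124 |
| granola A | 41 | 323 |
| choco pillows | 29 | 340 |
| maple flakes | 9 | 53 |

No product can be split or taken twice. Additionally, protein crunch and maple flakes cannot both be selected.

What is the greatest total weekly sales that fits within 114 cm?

1185

Ranking by ratio (weekly sales/cm): protein crunch 14.56, choco pillows 11.72, cinnamon oats 10.53.
Taking protein crunch + cinnamon oats + granola A + choco pillows: 110 cm used, 1185 in weekly sales.
An exhaustive check of the 1024 subsets confirms 1185.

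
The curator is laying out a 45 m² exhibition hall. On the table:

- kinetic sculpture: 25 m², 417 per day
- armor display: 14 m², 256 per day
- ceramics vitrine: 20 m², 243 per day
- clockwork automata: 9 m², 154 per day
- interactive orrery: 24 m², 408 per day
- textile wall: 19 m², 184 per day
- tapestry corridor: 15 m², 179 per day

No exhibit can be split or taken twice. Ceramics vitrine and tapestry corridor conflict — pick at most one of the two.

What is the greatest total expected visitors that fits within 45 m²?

Taking the top-ratio exhibits first gives armor display + ceramics vitrine + clockwork automata for 653 (43 m²).
Replace ceramics vitrine and clockwork automata with kinetic sculpture: the trade gains 20 net, giving 673 at 39 m².
Next best is armor display + interactive orrery at 664 (38 m²) — short by 9.

673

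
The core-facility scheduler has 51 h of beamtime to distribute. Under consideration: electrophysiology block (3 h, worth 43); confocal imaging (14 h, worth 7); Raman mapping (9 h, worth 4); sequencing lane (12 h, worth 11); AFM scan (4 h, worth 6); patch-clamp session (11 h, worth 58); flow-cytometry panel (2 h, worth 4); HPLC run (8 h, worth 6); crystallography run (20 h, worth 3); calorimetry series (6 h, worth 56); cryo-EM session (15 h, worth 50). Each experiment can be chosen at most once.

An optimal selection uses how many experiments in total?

6

The maximum expected citations within 51 h is 224.
One optimal bundle: electrophysiology block + sequencing lane + AFM scan + patch-clamp session + calorimetry series + cryo-EM session (51 h).
Every optimal selection uses 6 experiments.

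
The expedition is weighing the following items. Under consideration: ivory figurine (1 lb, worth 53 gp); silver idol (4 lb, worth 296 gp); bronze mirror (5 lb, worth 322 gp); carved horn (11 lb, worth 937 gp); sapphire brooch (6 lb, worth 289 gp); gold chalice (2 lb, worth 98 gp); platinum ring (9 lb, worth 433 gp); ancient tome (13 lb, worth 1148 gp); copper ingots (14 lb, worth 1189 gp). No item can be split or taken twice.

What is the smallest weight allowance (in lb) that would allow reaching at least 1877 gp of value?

24

Look for the lowest-weight combination reaching 1877.
carved horn + ancient tome reaches 2085 using 24 lb.
No combination under 24 lb hits 1877.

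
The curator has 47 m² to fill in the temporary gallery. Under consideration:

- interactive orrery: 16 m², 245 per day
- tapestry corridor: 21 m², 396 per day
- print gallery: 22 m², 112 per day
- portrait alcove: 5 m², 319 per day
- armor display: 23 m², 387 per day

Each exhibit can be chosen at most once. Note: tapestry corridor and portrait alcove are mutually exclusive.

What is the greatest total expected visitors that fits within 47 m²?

951

Interactive orrery + portrait alcove + armor display uses 44 of the 47 m² and totals 951.
No other feasible combination exceeds 951.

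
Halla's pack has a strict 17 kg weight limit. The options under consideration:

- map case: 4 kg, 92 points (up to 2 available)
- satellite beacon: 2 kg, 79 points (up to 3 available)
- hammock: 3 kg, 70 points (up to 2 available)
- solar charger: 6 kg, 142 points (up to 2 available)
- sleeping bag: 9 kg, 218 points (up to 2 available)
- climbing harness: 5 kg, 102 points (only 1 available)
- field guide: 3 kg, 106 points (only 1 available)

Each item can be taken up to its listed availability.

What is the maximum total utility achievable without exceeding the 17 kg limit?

By utility per kg: satellite beacon 39.50, field guide 35.33, sleeping bag 24.22 lead.
Greedy by ratio would take 3×satellite beacon + solar charger + field guide: 15 kg used, total 485.
Dropping solar charger frees 6 kg; slotting in 2×map case (8 kg) lifts the total to 527 at 17 kg.
That's the maximum — no swap from here does better than 527.

527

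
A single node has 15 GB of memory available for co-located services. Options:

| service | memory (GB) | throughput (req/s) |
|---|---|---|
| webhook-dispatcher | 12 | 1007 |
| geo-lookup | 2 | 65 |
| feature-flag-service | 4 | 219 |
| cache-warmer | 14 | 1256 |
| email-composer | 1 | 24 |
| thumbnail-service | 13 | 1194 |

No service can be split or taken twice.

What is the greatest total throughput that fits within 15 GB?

Greedy by ratio would take geo-lookup + thumbnail-service: 15 GB used, total 1259.
Replace geo-lookup and thumbnail-service with cache-warmer + email-composer: the trade gains 21 net, giving 1280 at 15 GB.

1280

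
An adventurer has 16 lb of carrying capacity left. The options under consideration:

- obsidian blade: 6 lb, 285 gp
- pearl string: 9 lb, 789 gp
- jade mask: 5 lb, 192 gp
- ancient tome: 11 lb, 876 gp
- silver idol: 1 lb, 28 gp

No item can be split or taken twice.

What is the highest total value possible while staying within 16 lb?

1102

By value per lb: pearl string 87.67, ancient tome 79.64, obsidian blade 47.50 lead.
Taking obsidian blade + pearl string + silver idol: 16 lb used, 1102 in value.
That's the maximum — no swap from here does better than 1102.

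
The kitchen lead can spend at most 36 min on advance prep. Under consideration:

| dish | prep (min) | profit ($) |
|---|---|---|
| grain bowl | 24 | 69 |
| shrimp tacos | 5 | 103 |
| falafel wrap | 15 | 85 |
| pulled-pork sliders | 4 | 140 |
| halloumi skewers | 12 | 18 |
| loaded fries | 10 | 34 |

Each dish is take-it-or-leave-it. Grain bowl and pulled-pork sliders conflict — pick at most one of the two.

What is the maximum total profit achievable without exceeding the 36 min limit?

362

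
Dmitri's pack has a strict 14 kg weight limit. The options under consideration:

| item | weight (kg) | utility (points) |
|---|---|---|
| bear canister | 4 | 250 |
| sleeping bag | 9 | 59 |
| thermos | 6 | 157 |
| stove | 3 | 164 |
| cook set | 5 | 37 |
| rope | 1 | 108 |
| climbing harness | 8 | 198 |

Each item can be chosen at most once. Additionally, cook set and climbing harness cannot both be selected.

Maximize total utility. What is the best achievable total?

679

Taking bear canister + thermos + stove + rope: 14 kg used, 679 in utility.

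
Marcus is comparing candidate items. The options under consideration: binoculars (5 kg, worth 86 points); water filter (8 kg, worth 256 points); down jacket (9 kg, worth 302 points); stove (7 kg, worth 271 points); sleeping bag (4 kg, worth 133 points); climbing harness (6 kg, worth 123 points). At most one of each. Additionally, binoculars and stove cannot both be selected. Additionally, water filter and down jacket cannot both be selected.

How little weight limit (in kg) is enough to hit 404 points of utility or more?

11

Minimise kg subject to total utility ≥ 404.
stove + sleeping bag reaches 404 using 11 kg.
No combination under 11 kg hits 404.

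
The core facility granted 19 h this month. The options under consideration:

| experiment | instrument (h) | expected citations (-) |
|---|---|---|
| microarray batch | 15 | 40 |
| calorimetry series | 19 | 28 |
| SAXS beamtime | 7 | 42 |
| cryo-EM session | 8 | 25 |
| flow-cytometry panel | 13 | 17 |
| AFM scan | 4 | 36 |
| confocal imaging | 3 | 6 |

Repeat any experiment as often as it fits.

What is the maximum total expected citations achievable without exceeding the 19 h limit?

150

SAXS beamtime + 3×AFM scan uses 19 of the 19 h and totals 150.
Nothing else within 19 h beats 150.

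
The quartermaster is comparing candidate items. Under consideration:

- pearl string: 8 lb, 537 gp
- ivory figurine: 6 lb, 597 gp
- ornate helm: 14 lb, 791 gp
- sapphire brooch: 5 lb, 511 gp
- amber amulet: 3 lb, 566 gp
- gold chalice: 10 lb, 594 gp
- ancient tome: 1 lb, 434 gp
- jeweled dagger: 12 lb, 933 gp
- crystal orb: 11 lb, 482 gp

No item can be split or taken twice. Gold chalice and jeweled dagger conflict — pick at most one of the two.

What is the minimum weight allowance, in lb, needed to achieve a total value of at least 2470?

22

Look for the lowest-weight combination reaching 2470.
ivory figurine + amber amulet + ancient tome + jeweled dagger reaches 2530 using 22 lb.
Below 22 lb the best achievable stays under 2470.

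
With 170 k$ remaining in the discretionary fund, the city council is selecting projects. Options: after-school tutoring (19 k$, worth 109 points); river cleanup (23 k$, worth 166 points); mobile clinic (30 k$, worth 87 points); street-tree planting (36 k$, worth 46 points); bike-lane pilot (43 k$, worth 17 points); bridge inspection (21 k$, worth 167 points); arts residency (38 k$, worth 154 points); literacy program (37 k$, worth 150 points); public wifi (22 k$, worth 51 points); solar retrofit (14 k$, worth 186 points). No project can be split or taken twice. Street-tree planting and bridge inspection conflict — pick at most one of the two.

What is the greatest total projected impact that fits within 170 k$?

By projected impact per k$: solar retrofit 13.29, bridge inspection 7.95, river cleanup 7.22, after-school tutoring 5.74 lead.
Best packing: after-school tutoring + river cleanup + bridge inspection + arts residency + literacy program + solar retrofit — 152 k$, 932 total.
The closest alternative, after-school tutoring + river cleanup + mobile clinic + bridge inspection + arts residency + public wifi + solar retrofit, reaches only 920.

932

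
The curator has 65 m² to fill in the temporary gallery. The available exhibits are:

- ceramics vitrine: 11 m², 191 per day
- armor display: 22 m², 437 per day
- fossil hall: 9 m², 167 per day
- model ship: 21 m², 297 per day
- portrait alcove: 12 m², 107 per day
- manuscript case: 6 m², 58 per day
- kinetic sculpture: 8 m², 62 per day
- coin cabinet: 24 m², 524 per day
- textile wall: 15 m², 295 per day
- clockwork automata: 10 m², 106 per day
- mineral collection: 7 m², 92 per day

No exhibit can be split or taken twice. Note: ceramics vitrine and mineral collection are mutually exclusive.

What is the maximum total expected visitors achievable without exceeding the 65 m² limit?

Taking armor display + coin cabinet + textile wall: 61 m² used, 1256 in expected visitors.
Every other selection either busts 65 m² or breaks a pairing rule or fails to beat 1256.

1256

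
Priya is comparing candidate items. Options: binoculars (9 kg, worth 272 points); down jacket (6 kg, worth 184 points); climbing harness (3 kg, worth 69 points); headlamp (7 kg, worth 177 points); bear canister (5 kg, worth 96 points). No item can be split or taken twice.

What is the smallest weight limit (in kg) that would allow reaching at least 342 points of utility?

13

Need the lightest bundle worth ≥ 342.
down jacket + headlamp: 361 utility at 13 kg.
Below 13 kg the best achievable stays under 342.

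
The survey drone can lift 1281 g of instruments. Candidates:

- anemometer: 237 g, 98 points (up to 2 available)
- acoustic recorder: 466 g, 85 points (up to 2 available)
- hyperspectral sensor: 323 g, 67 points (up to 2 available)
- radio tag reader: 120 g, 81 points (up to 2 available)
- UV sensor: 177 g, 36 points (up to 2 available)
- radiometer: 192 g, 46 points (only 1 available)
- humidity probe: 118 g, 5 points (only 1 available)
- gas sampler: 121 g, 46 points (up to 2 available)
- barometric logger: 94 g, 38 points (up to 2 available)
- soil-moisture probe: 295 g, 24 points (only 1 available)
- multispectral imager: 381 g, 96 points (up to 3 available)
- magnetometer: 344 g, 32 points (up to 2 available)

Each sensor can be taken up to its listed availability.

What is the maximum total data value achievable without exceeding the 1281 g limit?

534

By data value per g: radio tag reader 0.68, anemometer 0.41, barometric logger 0.40 lead.
The ratio heuristic lands on 2×anemometer + 2×radio tag reader + humidity probe + 2×gas sampler + 2×barometric logger (531) but leaves 19 g idle.
Replace humidity probe and barometric logger with radiometer: the trade gains 3 net, giving 534 at 1242 g.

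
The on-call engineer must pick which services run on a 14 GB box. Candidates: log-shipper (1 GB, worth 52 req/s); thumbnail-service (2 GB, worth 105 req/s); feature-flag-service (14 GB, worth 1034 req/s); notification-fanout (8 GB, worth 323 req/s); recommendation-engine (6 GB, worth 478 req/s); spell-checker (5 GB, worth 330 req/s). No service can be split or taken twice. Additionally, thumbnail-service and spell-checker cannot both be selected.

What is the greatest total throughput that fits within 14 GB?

1034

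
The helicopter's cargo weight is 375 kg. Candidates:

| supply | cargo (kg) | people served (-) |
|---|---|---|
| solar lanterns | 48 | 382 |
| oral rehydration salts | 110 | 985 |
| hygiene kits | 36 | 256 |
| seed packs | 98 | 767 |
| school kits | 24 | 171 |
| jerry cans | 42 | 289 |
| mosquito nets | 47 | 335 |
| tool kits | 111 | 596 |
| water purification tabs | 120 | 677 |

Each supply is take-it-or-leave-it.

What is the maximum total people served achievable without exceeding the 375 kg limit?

2929

The ratio heuristic lands on solar lanterns + oral rehydration salts + hygiene kits + seed packs + school kits + mosquito nets (2896) but leaves 12 kg idle.
The 36 kg tied up in hygiene kits is better spent on jerry cans — total rises to 2929 (369 kg).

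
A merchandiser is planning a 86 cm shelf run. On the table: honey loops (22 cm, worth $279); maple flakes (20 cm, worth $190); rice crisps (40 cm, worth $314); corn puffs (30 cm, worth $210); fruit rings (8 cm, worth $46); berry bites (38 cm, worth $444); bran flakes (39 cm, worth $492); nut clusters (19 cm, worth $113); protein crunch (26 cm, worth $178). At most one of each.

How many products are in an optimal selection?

The maximum weekly sales within 86 cm is 982.
For example fruit rings + berry bites + bran flakes achieves it, using 85 cm.
All optima have 3 products.

3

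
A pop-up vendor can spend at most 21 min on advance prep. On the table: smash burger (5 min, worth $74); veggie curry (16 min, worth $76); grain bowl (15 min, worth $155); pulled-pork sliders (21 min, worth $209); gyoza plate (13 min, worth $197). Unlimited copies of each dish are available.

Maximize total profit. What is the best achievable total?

296

Taking the top-ratio dishes first gives smash burger + gyoza plate for 271 (18 min).
Dropping gyoza plate frees 13 min; slotting in 3×smash burger (15 min) lifts the total to 296 at 20 min.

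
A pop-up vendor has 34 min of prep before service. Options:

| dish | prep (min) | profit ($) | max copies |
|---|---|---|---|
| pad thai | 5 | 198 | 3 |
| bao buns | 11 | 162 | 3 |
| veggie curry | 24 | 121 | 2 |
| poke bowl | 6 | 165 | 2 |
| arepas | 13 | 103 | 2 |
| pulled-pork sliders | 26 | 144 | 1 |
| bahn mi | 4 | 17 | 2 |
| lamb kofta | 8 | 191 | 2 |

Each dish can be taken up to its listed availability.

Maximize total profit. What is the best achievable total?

The ratio heuristic lands on 3×pad thai + 2×poke bowl + bahn mi (941) but leaves 3 min idle.
Replace 2×poke bowl and bahn mi with 2×lamb kofta: the trade gains 35 net, giving 976 at 31 min.
Every other selection either busts 34 min or exceeds an availability limit or fails to beat 976.

976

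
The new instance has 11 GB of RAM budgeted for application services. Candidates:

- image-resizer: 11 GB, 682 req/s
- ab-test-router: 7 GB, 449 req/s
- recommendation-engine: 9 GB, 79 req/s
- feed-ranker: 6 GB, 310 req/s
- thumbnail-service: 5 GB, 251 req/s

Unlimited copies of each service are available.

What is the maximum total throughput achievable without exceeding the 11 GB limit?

Greedy by ratio would take ab-test-router: 7 GB used, total 449.
Dropping ab-test-router frees 7 GB; slotting in image-resizer (11 GB) lifts the total to 682 at 11 GB.
Nothing else within 11 GB beats 682.

682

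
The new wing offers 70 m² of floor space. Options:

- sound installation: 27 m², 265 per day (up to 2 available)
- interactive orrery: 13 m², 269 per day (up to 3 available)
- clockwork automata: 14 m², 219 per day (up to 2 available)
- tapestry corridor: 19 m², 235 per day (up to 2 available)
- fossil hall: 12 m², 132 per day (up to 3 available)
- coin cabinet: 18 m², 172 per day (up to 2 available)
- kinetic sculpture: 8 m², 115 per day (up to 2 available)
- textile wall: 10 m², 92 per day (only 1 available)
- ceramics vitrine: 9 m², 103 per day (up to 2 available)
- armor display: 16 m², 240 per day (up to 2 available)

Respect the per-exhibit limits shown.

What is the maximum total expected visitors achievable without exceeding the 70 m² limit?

Taking the top-ratio exhibits first gives 3×interactive orrery + 2×clockwork automata for 1245 (67 m²).
Replace clockwork automata with armor display: the trade gains 21 net, giving 1266 at 69 m².

1266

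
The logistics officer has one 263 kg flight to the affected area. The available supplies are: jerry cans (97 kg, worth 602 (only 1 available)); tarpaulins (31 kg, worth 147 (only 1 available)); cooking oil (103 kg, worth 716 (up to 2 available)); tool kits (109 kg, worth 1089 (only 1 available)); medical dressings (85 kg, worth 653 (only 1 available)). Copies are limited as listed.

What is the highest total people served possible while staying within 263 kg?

Density check — tool kits 9.99, medical dressings 7.68, cooking oil 6.95 are the best per kg.
Greedy by ratio would take tarpaulins + tool kits + medical dressings: 225 kg used, total 1889.
The 85 kg tied up in medical dressings is better spent on cooking oil — total rises to 1952 (243 kg).
The spare 20 kg is too small for any remaining supply, and no exchange beats 1952.

1952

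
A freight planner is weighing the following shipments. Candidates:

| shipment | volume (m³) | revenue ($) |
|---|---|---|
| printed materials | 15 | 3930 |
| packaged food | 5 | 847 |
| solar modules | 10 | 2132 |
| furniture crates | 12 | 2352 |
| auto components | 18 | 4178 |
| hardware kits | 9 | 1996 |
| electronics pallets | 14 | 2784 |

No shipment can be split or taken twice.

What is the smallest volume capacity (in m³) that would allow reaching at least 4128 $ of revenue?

18

Minimise m³ subject to total revenue ≥ 4128.
auto components reaches 4178 using 18 m³.
Any bundle with less than 18 m³ falls short of 4128.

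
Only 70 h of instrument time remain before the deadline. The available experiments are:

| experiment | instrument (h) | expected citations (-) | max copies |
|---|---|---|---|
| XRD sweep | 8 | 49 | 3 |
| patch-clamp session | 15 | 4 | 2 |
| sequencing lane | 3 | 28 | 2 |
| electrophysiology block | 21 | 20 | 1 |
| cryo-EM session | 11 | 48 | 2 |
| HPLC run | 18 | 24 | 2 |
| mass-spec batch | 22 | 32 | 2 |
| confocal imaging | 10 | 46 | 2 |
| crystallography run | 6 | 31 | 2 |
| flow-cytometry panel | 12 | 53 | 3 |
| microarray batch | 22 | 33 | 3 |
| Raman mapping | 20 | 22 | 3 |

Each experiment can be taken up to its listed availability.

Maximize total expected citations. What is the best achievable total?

By expected citations per h: sequencing lane 9.33, XRD sweep 6.12, crystallography run 5.17 lead.
Greedy by ratio would take 3×XRD sweep + 2×sequencing lane + 2×confocal imaging + 2×crystallography run: 62 h used, total 357.
Dropping confocal imaging and crystallography run frees 16 h; slotting in 2×flow-cytometry panel (24 h) lifts the total to 386 at 70 h.

386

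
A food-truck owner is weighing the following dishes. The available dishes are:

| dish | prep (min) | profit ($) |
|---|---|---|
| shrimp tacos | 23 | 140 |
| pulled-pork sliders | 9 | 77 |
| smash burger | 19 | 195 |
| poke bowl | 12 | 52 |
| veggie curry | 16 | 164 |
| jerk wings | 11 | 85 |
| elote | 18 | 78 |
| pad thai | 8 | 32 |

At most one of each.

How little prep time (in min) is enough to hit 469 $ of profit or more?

54

Look for the lowest-prep combination reaching 469.
smash burger + veggie curry + jerk wings + pad thai: 476 profit at 54 min.
No combination under 54 min hits 469.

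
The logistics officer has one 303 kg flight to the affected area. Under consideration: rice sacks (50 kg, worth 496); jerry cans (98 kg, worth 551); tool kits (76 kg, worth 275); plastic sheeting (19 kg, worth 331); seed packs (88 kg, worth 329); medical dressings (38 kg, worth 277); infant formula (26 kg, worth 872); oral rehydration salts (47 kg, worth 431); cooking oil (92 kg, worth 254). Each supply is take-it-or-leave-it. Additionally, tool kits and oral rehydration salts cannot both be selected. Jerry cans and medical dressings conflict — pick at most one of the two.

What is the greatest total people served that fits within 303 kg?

2736

Taking rice sacks + plastic sheeting + seed packs + medical dressings + infant formula + oral rehydration salts: 268 kg used, 2736 in people served.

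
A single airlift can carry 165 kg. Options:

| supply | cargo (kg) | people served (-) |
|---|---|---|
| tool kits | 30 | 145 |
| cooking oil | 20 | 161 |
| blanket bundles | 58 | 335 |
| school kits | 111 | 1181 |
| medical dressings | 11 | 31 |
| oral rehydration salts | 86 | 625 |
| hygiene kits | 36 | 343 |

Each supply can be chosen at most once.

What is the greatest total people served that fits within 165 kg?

1555

Ranking by ratio (people served/kg): school kits 10.64, hygiene kits 9.53, cooking oil 8.05.
Taking school kits + medical dressings + hygiene kits: 158 kg used, 1555 in people served.
Every other selection either busts 165 kg or fails to beat 1555.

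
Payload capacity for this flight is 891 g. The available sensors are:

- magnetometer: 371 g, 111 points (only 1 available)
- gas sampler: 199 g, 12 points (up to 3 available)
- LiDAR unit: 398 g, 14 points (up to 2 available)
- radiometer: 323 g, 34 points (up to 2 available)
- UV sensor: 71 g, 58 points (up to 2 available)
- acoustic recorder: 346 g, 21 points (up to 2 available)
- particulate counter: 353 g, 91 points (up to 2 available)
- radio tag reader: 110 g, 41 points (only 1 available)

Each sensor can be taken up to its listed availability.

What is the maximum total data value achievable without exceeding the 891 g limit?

318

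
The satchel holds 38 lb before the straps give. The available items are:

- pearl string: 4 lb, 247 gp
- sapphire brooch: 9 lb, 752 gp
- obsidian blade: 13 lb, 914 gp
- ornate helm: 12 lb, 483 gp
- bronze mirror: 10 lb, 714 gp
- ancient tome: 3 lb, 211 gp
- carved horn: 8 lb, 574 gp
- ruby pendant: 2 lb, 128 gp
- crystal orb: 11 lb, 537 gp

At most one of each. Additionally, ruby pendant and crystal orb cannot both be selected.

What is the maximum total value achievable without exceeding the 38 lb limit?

The ratio heuristic lands on pearl string + sapphire brooch + bronze mirror + ancient tome + carved horn + ruby pendant (2626) but leaves 2 lb idle.
Dropping ancient tome and carved horn frees 11 lb; slotting in obsidian blade (13 lb) lifts the total to 2755 at 38 lb.

2755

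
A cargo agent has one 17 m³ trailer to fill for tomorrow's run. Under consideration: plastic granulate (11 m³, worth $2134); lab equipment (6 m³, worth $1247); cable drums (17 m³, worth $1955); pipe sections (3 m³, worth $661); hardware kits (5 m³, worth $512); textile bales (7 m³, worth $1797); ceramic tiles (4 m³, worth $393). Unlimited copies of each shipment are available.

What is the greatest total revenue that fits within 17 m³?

4255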